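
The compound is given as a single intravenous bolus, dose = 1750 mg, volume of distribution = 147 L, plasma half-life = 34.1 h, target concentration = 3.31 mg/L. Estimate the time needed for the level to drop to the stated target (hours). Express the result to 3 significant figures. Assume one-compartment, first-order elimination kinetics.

63.0 h

C₀ = Dose / Vd = 1750 / 147 = 11.90 mg/L
k = ln2 / t½ = 0.693147 / 34.1 = 0.02033 h⁻¹
t = ln(C₀ / C) / k = ln(11.90 / 3.31) / 0.02033
  = ln(3.595) / 0.02033 = 1.280 / 0.02033 = 62.96 h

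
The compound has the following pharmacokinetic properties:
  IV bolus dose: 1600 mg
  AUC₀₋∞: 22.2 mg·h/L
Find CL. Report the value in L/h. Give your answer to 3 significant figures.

72.1 L/h

CL = Dose / AUC = 1600 / 22.2 = 72.07 L/h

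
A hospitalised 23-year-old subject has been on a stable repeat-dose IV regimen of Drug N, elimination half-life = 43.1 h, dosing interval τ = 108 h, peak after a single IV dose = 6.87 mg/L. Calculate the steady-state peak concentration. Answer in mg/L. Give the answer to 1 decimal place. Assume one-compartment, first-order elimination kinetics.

8.3 mg/L

k = ln2 / t½ = 0.693147 / 43.1 = 0.01608 h⁻¹
e^(−kτ) = e^(−0.01608 × 108) = 0.1761
Accumulation ratio R = 1 / (1 − e^(−kτ)) = 1 / (1 − 0.1761) = 1.214
Steady-state peak = C₀ × R = 6.87 × 1.214 = 8.340 mg/L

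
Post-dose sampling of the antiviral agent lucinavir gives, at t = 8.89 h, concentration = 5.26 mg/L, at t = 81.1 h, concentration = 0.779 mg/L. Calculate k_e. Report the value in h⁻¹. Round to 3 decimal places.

0.026 h⁻¹

k = ln(C₁/C₂) / (t₂ − t₁) = ln(5.26/0.779) / (81.1 − 8.89)
  = 1.910 / 72.21 = 0.02645 h⁻¹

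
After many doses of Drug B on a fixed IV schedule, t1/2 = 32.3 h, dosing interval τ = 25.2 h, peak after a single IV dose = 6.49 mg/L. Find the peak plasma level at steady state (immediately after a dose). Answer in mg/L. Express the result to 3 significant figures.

15.5 mg/L

k = ln2 / t½ = 0.693147 / 32.3 = 0.02146 h⁻¹
e^(−kτ) = e^(−0.02146 × 25.2) = 0.5823
Accumulation ratio R = 1 / (1 − e^(−kτ)) = 1 / (1 − 0.5823) = 2.394
Steady-state peak = C₀ × R = 6.49 × 2.394 = 15.54 mg/L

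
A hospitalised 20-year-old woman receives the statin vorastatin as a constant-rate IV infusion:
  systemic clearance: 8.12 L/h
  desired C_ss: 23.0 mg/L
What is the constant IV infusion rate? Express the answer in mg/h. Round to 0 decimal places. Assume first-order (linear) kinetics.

187 mg/h

At steady state, infusion rate R₀ = Css × CL = 23.0 × 8.120 = 186.8 mg/h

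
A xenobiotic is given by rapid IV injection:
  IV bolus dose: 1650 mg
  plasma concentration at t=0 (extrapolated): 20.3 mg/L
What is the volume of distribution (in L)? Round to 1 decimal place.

Vd = Dose / C₀ = 1650 / 20.3 = 81.28 L

81.3 L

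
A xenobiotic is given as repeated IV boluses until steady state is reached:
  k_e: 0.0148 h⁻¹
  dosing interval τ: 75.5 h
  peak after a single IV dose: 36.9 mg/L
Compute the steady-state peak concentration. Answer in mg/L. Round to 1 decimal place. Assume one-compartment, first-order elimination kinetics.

54.8 mg/L

e^(−kτ) = e^(−0.01480 × 75.5) = 0.3271
Accumulation ratio R = 1 / (1 − e^(−kτ)) = 1 / (1 − 0.3271) = 1.486
Steady-state peak = C₀ × R = 36.9 × 1.486 = 54.83 mg/L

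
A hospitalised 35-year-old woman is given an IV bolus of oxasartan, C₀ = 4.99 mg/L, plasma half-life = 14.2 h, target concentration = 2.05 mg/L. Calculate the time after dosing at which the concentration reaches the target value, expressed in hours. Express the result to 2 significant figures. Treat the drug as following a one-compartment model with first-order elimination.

18 h

k = ln2 / t½ = 0.693147 / 14.2 = 0.04881 h⁻¹
t = ln(C₀ / C) / k = ln(4.990 / 2.05) / 0.04881
  = ln(2.434) / 0.04881 = 0.8895 / 0.04881 = 18.22 h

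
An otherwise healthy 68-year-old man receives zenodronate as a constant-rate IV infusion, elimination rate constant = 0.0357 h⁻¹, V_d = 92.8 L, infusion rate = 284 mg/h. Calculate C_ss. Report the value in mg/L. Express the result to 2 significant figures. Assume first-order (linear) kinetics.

86 mg/L

CL = k × Vd = 0.03570 × 92.8 = 3.313 L/h
At steady state Css = R₀ / CL = 284 / 3.313 = 85.72 mg/L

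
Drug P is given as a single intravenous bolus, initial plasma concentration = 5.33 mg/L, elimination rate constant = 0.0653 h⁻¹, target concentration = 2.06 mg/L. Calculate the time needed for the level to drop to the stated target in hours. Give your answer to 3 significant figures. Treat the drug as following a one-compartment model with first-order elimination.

14.6 h

t = ln(C₀ / C) / k = ln(5.330 / 2.06) / 0.06530
  = ln(2.587) / 0.06530 = 0.9505 / 0.06530 = 14.56 h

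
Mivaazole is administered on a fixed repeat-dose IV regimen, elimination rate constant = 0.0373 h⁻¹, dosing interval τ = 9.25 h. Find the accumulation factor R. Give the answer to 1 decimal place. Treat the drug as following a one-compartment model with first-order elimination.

3.4

e^(−kτ) = e^(−0.03730 × 9.25) = 0.7082
Accumulation ratio R = 1 / (1 − e^(−kτ)) = 1 / (1 − 0.7082) = 3.427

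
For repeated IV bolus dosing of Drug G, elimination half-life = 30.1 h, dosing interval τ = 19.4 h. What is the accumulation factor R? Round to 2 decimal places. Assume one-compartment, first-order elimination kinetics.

k = ln2 / t½ = 0.693147 / 30.1 = 0.02303 h⁻¹
e^(−kτ) = e^(−0.02303 × 19.4) = 0.6397
Accumulation ratio R = 1 / (1 − e^(−kτ)) = 1 / (1 − 0.6397) = 2.775

2.78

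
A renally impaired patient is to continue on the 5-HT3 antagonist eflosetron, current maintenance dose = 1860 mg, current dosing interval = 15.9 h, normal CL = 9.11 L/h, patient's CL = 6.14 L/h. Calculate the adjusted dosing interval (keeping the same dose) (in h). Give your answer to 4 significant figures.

23.59 h

To keep the same average steady-state level, dosing rate must scale with clearance.
CL ratio = 6.14 / 9.11 = 0.6740
New interval (same dose) = 15.9 / 0.6740 = 23.59 h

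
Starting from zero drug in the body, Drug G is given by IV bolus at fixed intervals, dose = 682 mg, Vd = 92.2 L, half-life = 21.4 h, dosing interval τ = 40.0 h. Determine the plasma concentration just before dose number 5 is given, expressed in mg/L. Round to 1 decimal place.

C₀ per dose = Dose / Vd = 682 / 92.2 = 7.397 mg/L
k = ln2 / t½ = 0.693147 / 21.4 = 0.03239 h⁻¹
Fraction remaining after one interval: r = e^(−kτ) = e^(−0.03239 × 40.0) = 0.2737
Before dose 5, 4 doses have been given (aged 1τ, 2τ, 3τ, 4τ).
C_trough = C₀ × (r + r² + … + r^4) = C₀ × r(1−r^4)/(1−r)
        = 7.397 × 0.2737 × (1 − 0.005612) / (1 − 0.2737) = 2.772 mg/L

2.8 mg/L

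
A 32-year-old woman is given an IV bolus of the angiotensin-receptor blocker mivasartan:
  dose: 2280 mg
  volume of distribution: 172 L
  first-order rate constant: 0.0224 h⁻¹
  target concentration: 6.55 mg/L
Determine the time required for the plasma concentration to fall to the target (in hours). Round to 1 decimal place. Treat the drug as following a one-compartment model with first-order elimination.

C₀ = Dose / Vd = 2280 / 172 = 13.26 mg/L
t = ln(C₀ / C) / k = ln(13.26 / 6.55) / 0.02240
  = ln(2.024) / 0.02240 = 0.7051 / 0.02240 = 31.48 h

31.5 h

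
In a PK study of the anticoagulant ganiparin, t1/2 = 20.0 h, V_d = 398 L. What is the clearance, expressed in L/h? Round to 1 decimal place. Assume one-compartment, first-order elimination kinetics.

k = ln2 / t½ = 0.693147 / 20.0 = 0.03466 h⁻¹
CL = k × Vd = 0.03466 × 398 = 13.79 L/h

13.8 L/h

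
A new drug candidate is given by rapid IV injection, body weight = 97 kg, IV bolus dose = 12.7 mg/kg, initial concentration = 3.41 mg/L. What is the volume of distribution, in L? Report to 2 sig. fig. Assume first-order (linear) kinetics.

360 L

Dose = 12.7 × 97 = 1232 mg
Vd = Dose / C₀ = 1232 / 3.41 = 361.3 L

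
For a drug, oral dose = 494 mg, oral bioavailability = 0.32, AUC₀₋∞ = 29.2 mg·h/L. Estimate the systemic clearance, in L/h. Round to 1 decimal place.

5.4 L/h

CL = F·Dose / AUC = 0.32 × 494 / 29.2 = 5.414 L/h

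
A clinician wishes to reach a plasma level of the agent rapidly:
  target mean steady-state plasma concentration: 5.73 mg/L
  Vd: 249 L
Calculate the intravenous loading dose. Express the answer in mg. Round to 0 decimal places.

1427 mg

LD = Css × Vd = 5.73 × 249 = 1427 mg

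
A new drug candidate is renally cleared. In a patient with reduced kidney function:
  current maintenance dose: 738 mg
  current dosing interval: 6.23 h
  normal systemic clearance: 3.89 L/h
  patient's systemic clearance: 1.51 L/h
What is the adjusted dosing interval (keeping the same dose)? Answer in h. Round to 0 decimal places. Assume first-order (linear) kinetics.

16 h

To keep the same average steady-state level, dosing rate must scale with clearance.
CL ratio = 1.51 / 3.89 = 0.3882
New interval (same dose) = 6.23 / 0.3882 = 16.05 h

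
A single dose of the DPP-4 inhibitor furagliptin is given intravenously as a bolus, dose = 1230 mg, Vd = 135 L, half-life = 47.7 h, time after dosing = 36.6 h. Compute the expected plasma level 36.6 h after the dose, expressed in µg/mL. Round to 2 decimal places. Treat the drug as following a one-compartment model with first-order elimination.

5.35 µg/mL

C₀ = Dose / Vd = 1230 / 135 = 9.111 mg/L
k = ln2 / t½ = 0.693147 / 47.7 = 0.01453 h⁻¹
C = C₀ · e^(−k·t) = 9.111 × e^(−0.01453 × 36.6)
  = 9.111 × 0.5875 = 5.353 mg/L
(5.353 mg/L = 5.353 µg/mL)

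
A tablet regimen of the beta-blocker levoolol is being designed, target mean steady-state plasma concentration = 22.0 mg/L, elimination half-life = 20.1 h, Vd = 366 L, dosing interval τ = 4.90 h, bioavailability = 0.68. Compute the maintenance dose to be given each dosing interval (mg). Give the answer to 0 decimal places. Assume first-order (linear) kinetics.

k = ln2 / t½ = 0.693147 / 20.1 = 0.03448 h⁻¹
CL = k × Vd = 0.03448 × 366 = 12.62 L/h
At steady state, F × (Dose/τ) = Css × CL.
Dose = Css × CL × τ / F = 22.0 × 12.62 × 4.90 / 0.68 = 2001 mg

2001 mg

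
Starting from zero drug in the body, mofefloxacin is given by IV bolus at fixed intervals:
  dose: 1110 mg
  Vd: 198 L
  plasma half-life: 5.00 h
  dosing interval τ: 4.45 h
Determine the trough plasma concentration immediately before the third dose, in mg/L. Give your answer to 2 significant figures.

4.7 mg/L

C₀ per dose = Dose / Vd = 1110 / 198 = 5.606 mg/L
k = ln2 / t½ = 0.693147 / 5.00 = 0.1386 h⁻¹
Fraction remaining after one interval: r = e^(−kτ) = e^(−0.1386 × 4.45) = 0.5397
Before dose 3, 2 doses have been given (aged 1τ, 2τ).
C_trough = C₀ × (r + r²) = 5.606 × (0.5397 + 0.2913) = 4.659 mg/L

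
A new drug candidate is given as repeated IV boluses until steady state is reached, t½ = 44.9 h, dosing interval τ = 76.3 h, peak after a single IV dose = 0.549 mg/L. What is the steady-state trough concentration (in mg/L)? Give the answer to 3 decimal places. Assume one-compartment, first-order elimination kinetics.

0.244 mg/L

k = ln2 / t½ = 0.693147 / 44.9 = 0.01544 h⁻¹
e^(−kτ) = e^(−0.01544 × 76.3) = 0.3079
Accumulation ratio R = 1 / (1 − e^(−kτ)) = 1 / (1 − 0.3079) = 1.445
Steady-state trough = C₀ × R × e^(−kτ) = 0.549 × 1.445 × 0.3079 = 0.2443 mg/L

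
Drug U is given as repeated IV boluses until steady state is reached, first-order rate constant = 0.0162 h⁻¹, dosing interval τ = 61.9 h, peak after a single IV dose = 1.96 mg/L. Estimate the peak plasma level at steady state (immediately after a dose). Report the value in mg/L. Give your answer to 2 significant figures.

e^(−kτ) = e^(−0.01620 × 61.9) = 0.3669
Accumulation ratio R = 1 / (1 − e^(−kτ)) = 1 / (1 − 0.3669) = 1.580
Steady-state peak = C₀ × R = 1.96 × 1.580 = 3.097 mg/L

3.1 mg/L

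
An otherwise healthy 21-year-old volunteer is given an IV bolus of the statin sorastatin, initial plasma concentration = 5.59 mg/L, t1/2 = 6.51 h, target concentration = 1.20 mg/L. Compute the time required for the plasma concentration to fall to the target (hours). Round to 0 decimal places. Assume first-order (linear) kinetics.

k = ln2 / t½ = 0.693147 / 6.51 = 0.1065 h⁻¹
t = ln(C₀ / C) / k = ln(5.590 / 1.20) / 0.1065
  = ln(4.658) / 0.1065 = 1.539 / 0.1065 = 14.45 h

14 h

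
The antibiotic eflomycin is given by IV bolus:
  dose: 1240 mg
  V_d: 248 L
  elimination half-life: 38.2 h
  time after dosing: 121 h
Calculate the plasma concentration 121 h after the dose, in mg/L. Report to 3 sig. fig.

C₀ = Dose / Vd = 1240 / 248 = 5.000 mg/L
k = ln2 / t½ = 0.693147 / 38.2 = 0.01815 h⁻¹
C = C₀ · e^(−k·t) = 5.000 × e^(−0.01815 × 121)
  = 5.000 × 0.1112 = 0.5560 mg/L

0.556 mg/L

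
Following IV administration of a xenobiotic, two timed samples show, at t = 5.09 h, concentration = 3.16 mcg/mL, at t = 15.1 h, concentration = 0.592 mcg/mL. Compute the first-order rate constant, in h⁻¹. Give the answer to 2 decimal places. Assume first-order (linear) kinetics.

k = ln(C₁/C₂) / (t₂ − t₁) = ln(3.16/0.592) / (15.1 − 5.09)
  = 1.675 / 10.01 = 0.1673 h⁻¹

0.17 h⁻¹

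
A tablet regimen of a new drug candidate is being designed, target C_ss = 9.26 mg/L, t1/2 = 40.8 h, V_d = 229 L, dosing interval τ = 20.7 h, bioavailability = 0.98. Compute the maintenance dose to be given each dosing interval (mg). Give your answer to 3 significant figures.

k = ln2 / t½ = 0.693147 / 40.8 = 0.01699 h⁻¹
CL = k × Vd = 0.01699 × 229 = 3.891 L/h
At steady state, F × (Dose/τ) = Css × CL.
Dose = Css × CL × τ / F = 9.26 × 3.891 × 20.7 / 0.98 = 761.1 mg

761 mg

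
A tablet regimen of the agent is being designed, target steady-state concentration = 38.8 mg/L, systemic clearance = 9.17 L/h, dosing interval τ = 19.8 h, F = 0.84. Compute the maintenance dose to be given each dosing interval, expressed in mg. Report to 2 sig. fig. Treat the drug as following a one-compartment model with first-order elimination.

8400 mg

At steady state, F × (Dose/τ) = Css × CL.
Dose = Css × CL × τ / F = 38.8 × 9.170 × 19.8 / 0.84 = 8387 mg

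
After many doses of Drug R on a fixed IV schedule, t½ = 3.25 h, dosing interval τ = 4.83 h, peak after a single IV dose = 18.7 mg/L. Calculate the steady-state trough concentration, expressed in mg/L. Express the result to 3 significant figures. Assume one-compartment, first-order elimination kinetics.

k = ln2 / t½ = 0.693147 / 3.25 = 0.2133 h⁻¹
e^(−kτ) = e^(−0.2133 × 4.83) = 0.3569
Accumulation ratio R = 1 / (1 − e^(−kτ)) = 1 / (1 − 0.3569) = 1.555
Steady-state trough = C₀ × R × e^(−kτ) = 18.7 × 1.555 × 0.3569 = 10.38 mg/L

10.4 mg/L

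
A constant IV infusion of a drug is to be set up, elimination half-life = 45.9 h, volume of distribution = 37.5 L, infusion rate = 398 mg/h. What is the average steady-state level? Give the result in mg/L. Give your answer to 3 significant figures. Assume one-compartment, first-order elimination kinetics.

k = ln2 / t½ = 0.693147 / 45.9 = 0.01510 h⁻¹
CL = k × Vd = 0.01510 × 37.5 = 0.5663 L/h
At steady state Css = R₀ / CL = 398 / 0.5663 = 702.8 mg/L

703 mg/L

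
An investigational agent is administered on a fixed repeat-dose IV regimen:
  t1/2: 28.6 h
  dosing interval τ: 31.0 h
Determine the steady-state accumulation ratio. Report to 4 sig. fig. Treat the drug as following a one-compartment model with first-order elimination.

1.893

k = ln2 / t½ = 0.693147 / 28.6 = 0.02424 h⁻¹
e^(−kτ) = e^(−0.02424 × 31.0) = 0.4717
Accumulation ratio R = 1 / (1 − e^(−kτ)) = 1 / (1 − 0.4717) = 1.893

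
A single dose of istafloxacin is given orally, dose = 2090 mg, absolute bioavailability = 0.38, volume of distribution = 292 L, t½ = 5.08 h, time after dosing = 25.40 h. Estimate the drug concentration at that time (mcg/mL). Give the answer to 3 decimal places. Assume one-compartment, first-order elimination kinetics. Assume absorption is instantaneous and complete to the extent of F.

0.085 mcg/mL

Amount reaching circulation = F × Dose = 0.38 × 2090 = 794.2 mg
C₀ = F·Dose / Vd = 794.2 / 292 = 2.720 mg/L
k = ln2 / t½ = 0.693147 / 5.08 = 0.1364 h⁻¹
t / t½ = 25.40 / 5.08 = 5 half-lives
C = C₀ × (1/2)^5 = 2.720 × 0.03125 = 0.08500 mg/L
(0.08500 mg/L = 0.08500 mcg/mL)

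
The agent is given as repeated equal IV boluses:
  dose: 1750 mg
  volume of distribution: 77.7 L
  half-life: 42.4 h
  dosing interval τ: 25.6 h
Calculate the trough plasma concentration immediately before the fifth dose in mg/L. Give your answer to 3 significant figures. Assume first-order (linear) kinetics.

35.2 mg/L

C₀ per dose = Dose / Vd = 1750 / 77.7 = 22.52 mg/L
k = ln2 / t½ = 0.693147 / 42.4 = 0.01635 h⁻¹
Fraction remaining after one interval: r = e^(−kτ) = e^(−0.01635 × 25.6) = 0.6580
Before dose 5, 4 doses have been given (aged 1τ, 2τ, 3τ, 4τ).
C_trough = C₀ × (r + r² + … + r^4) = C₀ × r(1−r^4)/(1−r)
        = 22.52 × 0.6580 × (1 − 0.1875) / (1 − 0.6580) = 35.20 mg/L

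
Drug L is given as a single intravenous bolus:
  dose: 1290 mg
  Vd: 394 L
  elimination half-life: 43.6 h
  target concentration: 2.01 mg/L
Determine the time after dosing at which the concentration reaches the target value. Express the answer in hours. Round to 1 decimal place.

C₀ = Dose / Vd = 1290 / 394 = 3.274 mg/L
k = ln2 / t½ = 0.693147 / 43.6 = 0.01590 h⁻¹
t = ln(C₀ / C) / k = ln(3.274 / 2.01) / 0.01590
  = ln(1.629) / 0.01590 = 0.4880 / 0.01590 = 30.69 h

30.7 h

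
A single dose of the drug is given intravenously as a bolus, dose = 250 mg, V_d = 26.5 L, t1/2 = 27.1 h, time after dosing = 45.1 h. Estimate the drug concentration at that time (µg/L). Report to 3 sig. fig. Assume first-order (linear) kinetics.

C₀ = Dose / Vd = 250.0 / 26.5 = 9.434 mg/L
k = ln2 / t½ = 0.693147 / 27.1 = 0.02558 h⁻¹
C = C₀ · e^(−k·t) = 9.434 × e^(−0.02558 × 45.1)
  = 9.434 × 0.3155 = 2.976 mg/L
Convert: 2.976 mg/L × 1000 = 2976 µg/L

2980 µg/L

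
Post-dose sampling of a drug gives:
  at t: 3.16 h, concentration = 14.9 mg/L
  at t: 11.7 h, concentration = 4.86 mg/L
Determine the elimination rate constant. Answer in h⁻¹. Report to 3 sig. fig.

0.131 h⁻¹

k = ln(C₁/C₂) / (t₂ − t₁) = ln(14.9/4.86) / (11.7 − 3.16)
  = 1.120 / 8.540 = 0.1311 h⁻¹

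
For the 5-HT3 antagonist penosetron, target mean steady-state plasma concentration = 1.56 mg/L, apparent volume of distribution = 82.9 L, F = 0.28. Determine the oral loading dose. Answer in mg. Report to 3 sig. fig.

LD = Css × Vd / F = 1.56 × 82.9 / 0.28 = 461.9 mg

462 mg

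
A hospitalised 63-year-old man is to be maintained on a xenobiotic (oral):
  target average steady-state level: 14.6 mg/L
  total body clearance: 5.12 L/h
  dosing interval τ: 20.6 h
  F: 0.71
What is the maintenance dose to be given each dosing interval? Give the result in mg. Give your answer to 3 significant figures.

At steady state, F × (Dose/τ) = Css × CL.
Dose = Css × CL × τ / F = 14.6 × 5.120 × 20.6 / 0.71 = 2169 mg

2170 mg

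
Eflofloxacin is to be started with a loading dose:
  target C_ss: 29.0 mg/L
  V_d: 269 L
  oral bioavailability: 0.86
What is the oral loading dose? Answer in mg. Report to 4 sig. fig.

LD = Css × Vd / F = 29.0 × 269 / 0.86 = 9071 mg

9071 mg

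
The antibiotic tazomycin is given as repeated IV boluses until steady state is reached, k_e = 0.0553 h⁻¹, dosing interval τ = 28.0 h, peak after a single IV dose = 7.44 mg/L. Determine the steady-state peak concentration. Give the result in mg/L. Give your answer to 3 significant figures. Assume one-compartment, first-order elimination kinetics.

9.45 mg/L

e^(−kτ) = e^(−0.05530 × 28.0) = 0.2126
Accumulation ratio R = 1 / (1 − e^(−kτ)) = 1 / (1 − 0.2126) = 1.270
Steady-state peak = C₀ × R = 7.44 × 1.270 = 9.449 mg/L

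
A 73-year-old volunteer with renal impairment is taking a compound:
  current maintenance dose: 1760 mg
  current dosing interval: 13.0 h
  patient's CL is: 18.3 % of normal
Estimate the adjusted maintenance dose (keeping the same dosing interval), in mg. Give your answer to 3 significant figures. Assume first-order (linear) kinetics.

322 mg

To keep the same average steady-state level, dosing rate must scale with clearance.
CL ratio = 18.3 / 100 = 0.1830
New dose (same interval) = 1760 × 0.1830 = 322.1 mg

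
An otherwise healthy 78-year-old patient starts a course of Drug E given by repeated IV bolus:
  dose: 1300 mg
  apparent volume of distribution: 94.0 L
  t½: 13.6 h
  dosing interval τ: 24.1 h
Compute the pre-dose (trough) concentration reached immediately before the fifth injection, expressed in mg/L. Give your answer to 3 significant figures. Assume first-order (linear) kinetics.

C₀ per dose = Dose / Vd = 1300 / 94.0 = 13.83 mg/L
k = ln2 / t½ = 0.693147 / 13.6 = 0.05097 h⁻¹
Fraction remaining after one interval: r = e^(−kτ) = e^(−0.05097 × 24.1) = 0.2928
Before dose 5, 4 doses have been given (aged 1τ, 2τ, 3τ, 4τ).
C_trough = C₀ × (r + r² + … + r^4) = C₀ × r(1−r^4)/(1−r)
        = 13.83 × 0.2928 × (1 − 0.007350) / (1 − 0.2928) = 5.684 mg/L

5.68 mg/L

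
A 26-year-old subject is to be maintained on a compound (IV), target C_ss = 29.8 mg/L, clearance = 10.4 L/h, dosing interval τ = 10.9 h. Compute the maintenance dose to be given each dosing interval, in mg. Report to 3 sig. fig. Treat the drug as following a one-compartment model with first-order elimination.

3380 mg

At steady state, Dose/τ = Css × CL.
Dose = Css × CL × τ = 29.8 × 10.40 × 10.9 = 3378 mg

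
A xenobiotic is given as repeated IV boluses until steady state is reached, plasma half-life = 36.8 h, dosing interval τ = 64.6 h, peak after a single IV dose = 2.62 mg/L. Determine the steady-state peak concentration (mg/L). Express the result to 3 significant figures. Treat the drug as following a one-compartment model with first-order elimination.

3.72 mg/L

k = ln2 / t½ = 0.693147 / 36.8 = 0.01884 h⁻¹
e^(−kτ) = e^(−0.01884 × 64.6) = 0.2961
Accumulation ratio R = 1 / (1 − e^(−kτ)) = 1 / (1 − 0.2961) = 1.421
Steady-state peak = C₀ × R = 2.62 × 1.421 = 3.723 mg/L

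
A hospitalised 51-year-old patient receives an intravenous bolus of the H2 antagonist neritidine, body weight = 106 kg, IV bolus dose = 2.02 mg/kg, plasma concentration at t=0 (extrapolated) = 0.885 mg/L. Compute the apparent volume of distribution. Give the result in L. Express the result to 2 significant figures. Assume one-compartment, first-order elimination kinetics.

240 L

Dose = 2.02 × 106 = 214.1 mg
Vd = Dose / C₀ = 214.1 / 0.885 = 241.9 L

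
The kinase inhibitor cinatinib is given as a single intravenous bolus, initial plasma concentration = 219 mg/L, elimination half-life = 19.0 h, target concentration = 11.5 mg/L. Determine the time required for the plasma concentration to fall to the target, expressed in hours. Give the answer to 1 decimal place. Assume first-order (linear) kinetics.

80.8 h

k = ln2 / t½ = 0.693147 / 19.0 = 0.03648 h⁻¹
t = ln(C₀ / C) / k = ln(219.0 / 11.5) / 0.03648
  = ln(19.04) / 0.03648 = 2.947 / 0.03648 = 80.78 h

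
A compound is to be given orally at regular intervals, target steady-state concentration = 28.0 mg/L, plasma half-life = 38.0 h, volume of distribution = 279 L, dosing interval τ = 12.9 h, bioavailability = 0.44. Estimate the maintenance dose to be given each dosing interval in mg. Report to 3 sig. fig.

k = ln2 / t½ = 0.693147 / 38.0 = 0.01824 h⁻¹
CL = k × Vd = 0.01824 × 279 = 5.089 L/h
At steady state, F × (Dose/τ) = Css × CL.
Dose = Css × CL × τ / F = 28.0 × 5.089 × 12.9 / 0.44 = 4178 mg

4180 mg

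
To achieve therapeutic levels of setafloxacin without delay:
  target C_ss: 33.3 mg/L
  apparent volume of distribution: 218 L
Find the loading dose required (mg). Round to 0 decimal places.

7259 mg

LD = Css × Vd = 33.3 × 218 = 7259 mg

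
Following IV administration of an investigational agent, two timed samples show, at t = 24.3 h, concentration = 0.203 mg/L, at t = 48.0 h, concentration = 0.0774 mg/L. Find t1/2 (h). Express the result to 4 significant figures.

17.04 h

k = ln(C₁/C₂) / (t₂ − t₁) = ln(0.203/0.0774) / (48.0 − 24.3)
  = 0.9642 / 23.70 = 0.04068 h⁻¹
t½ = ln2 / k = 0.693147 / 0.04068 = 17.04 h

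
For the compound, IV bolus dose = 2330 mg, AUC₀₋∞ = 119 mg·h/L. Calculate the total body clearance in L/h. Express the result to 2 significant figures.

CL = Dose / AUC = 2330 / 119 = 19.58 L/h

20 L/h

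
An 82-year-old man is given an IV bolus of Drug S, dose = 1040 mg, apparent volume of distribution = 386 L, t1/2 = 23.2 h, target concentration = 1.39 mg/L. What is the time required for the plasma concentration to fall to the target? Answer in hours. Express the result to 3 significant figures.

22.2 h

C₀ = Dose / Vd = 1040 / 386 = 2.694 mg/L
k = ln2 / t½ = 0.693147 / 23.2 = 0.02988 h⁻¹
t = ln(C₀ / C) / k = ln(2.694 / 1.39) / 0.02988
  = ln(1.938) / 0.02988 = 0.6617 / 0.02988 = 22.15 h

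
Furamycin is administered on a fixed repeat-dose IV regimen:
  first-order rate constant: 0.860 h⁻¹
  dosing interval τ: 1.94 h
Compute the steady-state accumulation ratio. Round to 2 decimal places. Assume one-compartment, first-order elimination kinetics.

1.23

e^(−kτ) = e^(−0.8600 × 1.94) = 0.1885
Accumulation ratio R = 1 / (1 − e^(−kτ)) = 1 / (1 − 0.1885) = 1.232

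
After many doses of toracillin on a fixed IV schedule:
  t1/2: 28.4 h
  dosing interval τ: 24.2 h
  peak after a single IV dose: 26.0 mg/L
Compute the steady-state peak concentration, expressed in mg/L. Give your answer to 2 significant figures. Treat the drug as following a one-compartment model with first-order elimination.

k = ln2 / t½ = 0.693147 / 28.4 = 0.02441 h⁻¹
e^(−kτ) = e^(−0.02441 × 24.2) = 0.5539
Accumulation ratio R = 1 / (1 − e^(−kτ)) = 1 / (1 − 0.5539) = 2.242
Steady-state peak = C₀ × R = 26.0 × 2.242 = 58.29 mg/L

58 mg/L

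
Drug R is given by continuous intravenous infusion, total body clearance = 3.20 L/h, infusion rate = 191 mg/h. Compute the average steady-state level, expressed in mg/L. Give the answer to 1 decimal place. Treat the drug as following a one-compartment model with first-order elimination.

At steady state Css = R₀ / CL = 191 / 3.200 = 59.69 mg/L

59.7 mg/L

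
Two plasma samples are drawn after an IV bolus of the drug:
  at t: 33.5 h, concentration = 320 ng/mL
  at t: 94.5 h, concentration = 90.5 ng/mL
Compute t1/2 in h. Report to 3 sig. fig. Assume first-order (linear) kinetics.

33.5 h

k = ln(C₁/C₂) / (t₂ − t₁) = ln(320/90.5) / (94.5 − 33.5)
  = 1.263 / 61.00 = 0.02070 h⁻¹
t½ = ln2 / k = 0.693147 / 0.02070 = 33.49 h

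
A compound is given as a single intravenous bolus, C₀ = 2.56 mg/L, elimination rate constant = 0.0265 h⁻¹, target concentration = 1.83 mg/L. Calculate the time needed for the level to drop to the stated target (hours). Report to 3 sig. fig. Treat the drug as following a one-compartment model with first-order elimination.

t = ln(C₀ / C) / k = ln(2.560 / 1.83) / 0.02650
  = ln(1.399) / 0.02650 = 0.3358 / 0.02650 = 12.67 h

12.7 h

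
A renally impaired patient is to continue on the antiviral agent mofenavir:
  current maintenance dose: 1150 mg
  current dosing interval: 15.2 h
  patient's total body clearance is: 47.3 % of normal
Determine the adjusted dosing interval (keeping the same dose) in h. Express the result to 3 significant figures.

32.1 h

To keep the same average steady-state level, dosing rate must scale with clearance.
CL ratio = 47.3 / 100 = 0.4730
New interval (same dose) = 15.2 / 0.4730 = 32.14 h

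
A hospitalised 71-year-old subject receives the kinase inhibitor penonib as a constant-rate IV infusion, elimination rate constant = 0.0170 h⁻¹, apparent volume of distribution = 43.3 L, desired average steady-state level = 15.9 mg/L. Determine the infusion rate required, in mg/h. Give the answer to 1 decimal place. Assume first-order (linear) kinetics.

11.7 mg/h

CL = k × Vd = 0.01700 × 43.3 = 0.7361 L/h
At steady state, infusion rate R₀ = Css × CL = 15.9 × 0.7361 = 11.70 mg/h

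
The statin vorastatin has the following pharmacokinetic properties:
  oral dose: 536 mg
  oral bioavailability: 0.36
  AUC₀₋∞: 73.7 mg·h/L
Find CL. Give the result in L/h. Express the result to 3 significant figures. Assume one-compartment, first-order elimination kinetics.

CL = F·Dose / AUC = 0.36 × 536 / 73.7 = 2.618 L/h

2.62 L/h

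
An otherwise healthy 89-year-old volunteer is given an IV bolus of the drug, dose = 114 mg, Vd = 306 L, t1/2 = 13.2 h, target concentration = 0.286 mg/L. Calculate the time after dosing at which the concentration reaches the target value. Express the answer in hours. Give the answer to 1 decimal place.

5.0 h

C₀ = Dose / Vd = 114.0 / 306 = 0.3725 mg/L
k = ln2 / t½ = 0.693147 / 13.2 = 0.05251 h⁻¹
t = ln(C₀ / C) / k = ln(0.3725 / 0.286) / 0.05251
  = ln(1.302) / 0.05251 = 0.2639 / 0.05251 = 5.026 h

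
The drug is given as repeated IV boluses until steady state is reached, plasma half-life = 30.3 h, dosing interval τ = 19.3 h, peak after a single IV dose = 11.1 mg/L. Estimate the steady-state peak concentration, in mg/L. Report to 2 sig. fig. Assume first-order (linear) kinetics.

k = ln2 / t½ = 0.693147 / 30.3 = 0.02288 h⁻¹
e^(−kτ) = e^(−0.02288 × 19.3) = 0.6430
Accumulation ratio R = 1 / (1 − e^(−kτ)) = 1 / (1 − 0.6430) = 2.801
Steady-state peak = C₀ × R = 11.1 × 2.801 = 31.09 mg/L

31 mg/L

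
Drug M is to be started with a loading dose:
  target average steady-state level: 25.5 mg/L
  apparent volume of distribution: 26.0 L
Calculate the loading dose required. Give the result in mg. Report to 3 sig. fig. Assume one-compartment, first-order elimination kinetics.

663 mg

LD = Css × Vd = 25.5 × 26.0 = 663.0 mg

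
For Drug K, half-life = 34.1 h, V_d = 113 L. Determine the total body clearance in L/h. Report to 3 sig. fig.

k = ln2 / t½ = 0.693147 / 34.1 = 0.02033 h⁻¹
CL = k × Vd = 0.02033 × 113 = 2.297 L/h

2.30 L/h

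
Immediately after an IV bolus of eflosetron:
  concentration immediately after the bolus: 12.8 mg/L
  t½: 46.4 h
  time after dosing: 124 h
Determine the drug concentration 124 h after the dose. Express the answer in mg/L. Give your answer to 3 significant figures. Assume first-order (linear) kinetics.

2.01 mg/L

k = ln2 / t½ = 0.693147 / 46.4 = 0.01494 h⁻¹
C = C₀ · e^(−k·t) = 12.80 × e^(−0.01494 × 124)
  = 12.80 × 0.1568 = 2.007 mg/L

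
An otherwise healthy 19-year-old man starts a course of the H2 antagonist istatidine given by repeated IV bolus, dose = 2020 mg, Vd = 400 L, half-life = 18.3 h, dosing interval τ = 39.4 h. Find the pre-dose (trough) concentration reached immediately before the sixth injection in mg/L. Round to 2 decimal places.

C₀ per dose = Dose / Vd = 2020 / 400 = 5.050 mg/L
k = ln2 / t½ = 0.693147 / 18.3 = 0.03788 h⁻¹
Fraction remaining after one interval: r = e^(−kτ) = e^(−0.03788 × 39.4) = 0.2248
Before dose 6, 5 doses have been given (aged 1τ, 2τ, 3τ, 4τ, 5τ).
C_trough = C₀ × (r + r² + … + r^5) = C₀ × r(1−r^5)/(1−r)
        = 5.050 × 0.2248 × (1 − 0.0005741) / (1 − 0.2248) = 1.464 mg/L

1.46 mg/L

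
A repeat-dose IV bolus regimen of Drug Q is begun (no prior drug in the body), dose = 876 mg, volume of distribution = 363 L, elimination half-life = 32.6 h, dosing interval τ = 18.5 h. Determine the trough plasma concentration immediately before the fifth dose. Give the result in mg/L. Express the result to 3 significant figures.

3.97 mg/L

C₀ per dose = Dose / Vd = 876 / 363 = 2.413 mg/L
k = ln2 / t½ = 0.693147 / 32.6 = 0.02126 h⁻¹
Fraction remaining after one interval: r = e^(−kτ) = e^(−0.02126 × 18.5) = 0.6748
Before dose 5, 4 doses have been given (aged 1τ, 2τ, 3τ, 4τ).
C_trough = C₀ × (r + r² + … + r^4) = C₀ × r(1−r^4)/(1−r)
        = 2.413 × 0.6748 × (1 − 0.2073) / (1 − 0.6748) = 3.969 mg/L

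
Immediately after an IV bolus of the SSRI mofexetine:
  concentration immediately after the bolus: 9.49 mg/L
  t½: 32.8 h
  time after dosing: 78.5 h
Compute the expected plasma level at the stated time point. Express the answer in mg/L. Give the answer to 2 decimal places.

1.81 mg/L

k = ln2 / t½ = 0.693147 / 32.8 = 0.02113 h⁻¹
C = C₀ · e^(−k·t) = 9.490 × e^(−0.02113 × 78.5)
  = 9.490 × 0.1904 = 1.807 mg/L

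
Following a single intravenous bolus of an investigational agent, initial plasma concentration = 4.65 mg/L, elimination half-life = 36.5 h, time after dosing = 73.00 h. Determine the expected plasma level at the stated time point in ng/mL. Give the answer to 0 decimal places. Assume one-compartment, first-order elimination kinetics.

k = ln2 / t½ = 0.693147 / 36.5 = 0.01899 h⁻¹
t / t½ = 73.00 / 36.5 = 2 half-lives
C = C₀ × (1/2)^2 = 4.650 × 0.2500 = 1.163 mg/L
Convert: 1.163 mg/L × 1000 = 1163 ng/mL

1163 ng/mL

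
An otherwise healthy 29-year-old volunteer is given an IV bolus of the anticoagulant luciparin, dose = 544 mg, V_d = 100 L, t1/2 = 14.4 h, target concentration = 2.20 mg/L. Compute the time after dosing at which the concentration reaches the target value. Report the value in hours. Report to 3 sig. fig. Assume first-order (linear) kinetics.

18.8 h

C₀ = Dose / Vd = 544.0 / 100 = 5.440 mg/L
k = ln2 / t½ = 0.693147 / 14.4 = 0.04814 h⁻¹
t = ln(C₀ / C) / k = ln(5.440 / 2.20) / 0.04814
  = ln(2.473) / 0.04814 = 0.9054 / 0.04814 = 18.81 h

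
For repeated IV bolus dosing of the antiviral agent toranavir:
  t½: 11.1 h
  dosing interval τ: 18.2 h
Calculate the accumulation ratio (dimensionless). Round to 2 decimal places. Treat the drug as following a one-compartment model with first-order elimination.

1.47

k = ln2 / t½ = 0.693147 / 11.1 = 0.06245 h⁻¹
e^(−kτ) = e^(−0.06245 × 18.2) = 0.3209
Accumulation ratio R = 1 / (1 − e^(−kτ)) = 1 / (1 − 0.3209) = 1.473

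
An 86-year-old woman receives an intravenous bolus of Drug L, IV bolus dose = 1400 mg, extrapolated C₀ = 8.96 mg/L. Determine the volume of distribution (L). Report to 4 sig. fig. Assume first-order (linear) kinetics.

156.3 L

Vd = Dose / C₀ = 1400 / 8.96 = 156.3 L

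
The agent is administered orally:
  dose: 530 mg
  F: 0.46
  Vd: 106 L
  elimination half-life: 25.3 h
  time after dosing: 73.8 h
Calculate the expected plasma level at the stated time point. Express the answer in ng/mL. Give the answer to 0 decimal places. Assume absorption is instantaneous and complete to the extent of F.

305 ng/mL

Amount reaching circulation = F × Dose = 0.46 × 530.0 = 243.8 mg
C₀ = F·Dose / Vd = 243.8 / 106 = 2.300 mg/L
k = ln2 / t½ = 0.693147 / 25.3 = 0.02740 h⁻¹
C = C₀ · e^(−k·t) = 2.300 × e^(−0.02740 × 73.8)
  = 2.300 × 0.1324 = 0.3045 mg/L
Convert: 0.3045 mg/L × 1000 = 304.5 ng/mL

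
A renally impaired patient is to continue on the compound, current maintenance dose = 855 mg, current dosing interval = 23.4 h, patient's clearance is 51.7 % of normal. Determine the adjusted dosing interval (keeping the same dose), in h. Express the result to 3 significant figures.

To keep the same average steady-state level, dosing rate must scale with clearance.
CL ratio = 51.7 / 100 = 0.5170
New interval (same dose) = 23.4 / 0.5170 = 45.26 h

45.3 h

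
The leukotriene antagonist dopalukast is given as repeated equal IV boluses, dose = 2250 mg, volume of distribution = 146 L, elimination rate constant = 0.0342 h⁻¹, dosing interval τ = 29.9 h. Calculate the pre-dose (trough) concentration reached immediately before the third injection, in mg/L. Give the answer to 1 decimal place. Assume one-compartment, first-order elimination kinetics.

C₀ per dose = Dose / Vd = 2250 / 146 = 15.41 mg/L
Fraction remaining after one interval: r = e^(−kτ) = e^(−0.03420 × 29.9) = 0.3597
Before dose 3, 2 doses have been given (aged 1τ, 2τ).
C_trough = C₀ × (r + r²) = 15.41 × (0.3597 + 0.1294) = 7.537 mg/L

7.5 mg/L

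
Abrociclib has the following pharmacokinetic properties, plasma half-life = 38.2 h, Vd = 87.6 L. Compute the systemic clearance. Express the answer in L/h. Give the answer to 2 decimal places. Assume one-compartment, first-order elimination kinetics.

k = ln2 / t½ = 0.693147 / 38.2 = 0.01815 h⁻¹
CL = k × Vd = 0.01815 × 87.6 = 1.590 L/h

1.59 L/h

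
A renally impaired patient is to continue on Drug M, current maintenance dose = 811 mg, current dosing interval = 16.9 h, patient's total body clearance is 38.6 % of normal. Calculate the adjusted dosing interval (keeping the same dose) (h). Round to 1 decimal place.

43.8 h

To keep the same average steady-state level, dosing rate must scale with clearance.
CL ratio = 38.6 / 100 = 0.3860
New interval (same dose) = 16.9 / 0.3860 = 43.78 h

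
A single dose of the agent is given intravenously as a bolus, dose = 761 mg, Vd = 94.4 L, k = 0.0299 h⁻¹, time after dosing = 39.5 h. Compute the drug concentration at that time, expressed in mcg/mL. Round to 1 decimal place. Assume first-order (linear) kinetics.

C₀ = Dose / Vd = 761.0 / 94.4 = 8.061 mg/L
C = C₀ · e^(−k·t) = 8.061 × e^(−0.02990 × 39.5)
  = 8.061 × 0.3070 = 2.475 mg/L
(2.475 mg/L = 2.475 mcg/mL)

2.5 mcg/mL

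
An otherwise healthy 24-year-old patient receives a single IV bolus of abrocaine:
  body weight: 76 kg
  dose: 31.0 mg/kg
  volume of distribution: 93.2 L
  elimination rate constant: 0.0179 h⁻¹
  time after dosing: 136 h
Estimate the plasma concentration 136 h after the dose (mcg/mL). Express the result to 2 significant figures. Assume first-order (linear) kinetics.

2.2 mcg/mL

Total dose = 31.0 × 76 = 2356 mg
C₀ = Dose / Vd = 2356 / 93.2 = 25.28 mg/L
C = C₀ · e^(−k·t) = 25.28 × e^(−0.01790 × 136)
  = 25.28 × 0.08765 = 2.216 mg/L
(2.216 mg/L = 2.216 mcg/mL)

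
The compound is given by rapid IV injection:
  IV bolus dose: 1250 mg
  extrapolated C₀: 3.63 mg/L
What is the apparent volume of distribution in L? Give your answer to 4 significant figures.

Vd = Dose / C₀ = 1250 / 3.63 = 344.4 L

344.4 L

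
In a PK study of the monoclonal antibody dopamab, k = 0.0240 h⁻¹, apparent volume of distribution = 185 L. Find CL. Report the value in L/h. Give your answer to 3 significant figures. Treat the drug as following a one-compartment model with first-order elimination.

CL = k × Vd = 0.0240 × 185 = 4.440 L/h

4.44 L/h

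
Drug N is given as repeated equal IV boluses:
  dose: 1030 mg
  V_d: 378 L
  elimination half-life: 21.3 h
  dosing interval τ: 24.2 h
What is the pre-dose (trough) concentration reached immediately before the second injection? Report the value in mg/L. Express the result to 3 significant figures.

1.24 mg/L

C₀ per dose = Dose / Vd = 1030 / 378 = 2.725 mg/L
k = ln2 / t½ = 0.693147 / 21.3 = 0.03254 h⁻¹
Fraction remaining after one interval: r = e^(−kτ) = e^(−0.03254 × 24.2) = 0.4550
Before dose 2, 1 dose has been given (aged 1τ).
C_trough = C₀ × r = 2.725 × 0.4550 = 1.240 mg/L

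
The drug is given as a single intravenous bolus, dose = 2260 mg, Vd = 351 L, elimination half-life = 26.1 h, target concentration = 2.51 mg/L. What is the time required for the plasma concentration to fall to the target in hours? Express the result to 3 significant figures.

35.5 h

C₀ = Dose / Vd = 2260 / 351 = 6.439 mg/L
k = ln2 / t½ = 0.693147 / 26.1 = 0.02656 h⁻¹
t = ln(C₀ / C) / k = ln(6.439 / 2.51) / 0.02656
  = ln(2.565) / 0.02656 = 0.9420 / 0.02656 = 35.47 h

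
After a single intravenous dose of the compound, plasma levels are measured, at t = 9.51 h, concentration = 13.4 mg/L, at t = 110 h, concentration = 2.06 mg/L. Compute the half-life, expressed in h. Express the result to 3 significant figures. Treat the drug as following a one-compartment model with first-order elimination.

37.2 h

k = ln(C₁/C₂) / (t₂ − t₁) = ln(13.4/2.06) / (110 − 9.51)
  = 1.873 / 100.5 = 0.01864 h⁻¹
t½ = ln2 / k = 0.693147 / 0.01864 = 37.19 h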